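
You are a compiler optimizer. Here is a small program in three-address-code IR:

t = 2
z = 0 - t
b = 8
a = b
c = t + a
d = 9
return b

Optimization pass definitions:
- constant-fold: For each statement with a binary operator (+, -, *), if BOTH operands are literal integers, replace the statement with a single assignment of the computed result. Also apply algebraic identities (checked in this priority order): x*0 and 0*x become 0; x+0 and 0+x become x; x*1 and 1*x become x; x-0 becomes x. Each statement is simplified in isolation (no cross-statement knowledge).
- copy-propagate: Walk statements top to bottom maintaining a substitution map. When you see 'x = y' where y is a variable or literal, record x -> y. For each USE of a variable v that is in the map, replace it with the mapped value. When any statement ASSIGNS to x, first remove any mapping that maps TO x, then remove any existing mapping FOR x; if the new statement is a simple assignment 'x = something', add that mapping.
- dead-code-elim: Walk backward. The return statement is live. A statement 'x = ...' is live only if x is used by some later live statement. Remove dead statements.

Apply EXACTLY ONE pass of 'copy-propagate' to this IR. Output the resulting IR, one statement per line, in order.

Answer: t = 2
z = 0 - 2
b = 8
a = 8
c = 2 + 8
d = 9
return 8

Derivation:
Applying copy-propagate statement-by-statement:
  [1] t = 2  (unchanged)
  [2] z = 0 - t  -> z = 0 - 2
  [3] b = 8  (unchanged)
  [4] a = b  -> a = 8
  [5] c = t + a  -> c = 2 + 8
  [6] d = 9  (unchanged)
  [7] return b  -> return 8
Result (7 stmts):
  t = 2
  z = 0 - 2
  b = 8
  a = 8
  c = 2 + 8
  d = 9
  return 8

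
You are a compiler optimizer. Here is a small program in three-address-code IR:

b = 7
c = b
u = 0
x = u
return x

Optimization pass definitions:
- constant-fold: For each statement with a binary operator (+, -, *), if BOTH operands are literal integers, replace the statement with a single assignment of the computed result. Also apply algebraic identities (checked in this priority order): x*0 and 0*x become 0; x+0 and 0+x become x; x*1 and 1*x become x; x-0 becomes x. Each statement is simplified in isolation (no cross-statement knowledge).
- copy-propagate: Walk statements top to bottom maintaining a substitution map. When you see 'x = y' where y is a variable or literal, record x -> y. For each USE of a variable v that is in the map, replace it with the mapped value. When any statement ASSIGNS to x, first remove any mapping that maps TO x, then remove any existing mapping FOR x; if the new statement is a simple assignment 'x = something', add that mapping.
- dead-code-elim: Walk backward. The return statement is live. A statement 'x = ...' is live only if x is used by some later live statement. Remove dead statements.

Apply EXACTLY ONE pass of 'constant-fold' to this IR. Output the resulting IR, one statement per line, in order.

Answer: b = 7
c = b
u = 0
x = u
return x

Derivation:
Applying constant-fold statement-by-statement:
  [1] b = 7  (unchanged)
  [2] c = b  (unchanged)
  [3] u = 0  (unchanged)
  [4] x = u  (unchanged)
  [5] return x  (unchanged)
Result (5 stmts):
  b = 7
  c = b
  u = 0
  x = u
  return x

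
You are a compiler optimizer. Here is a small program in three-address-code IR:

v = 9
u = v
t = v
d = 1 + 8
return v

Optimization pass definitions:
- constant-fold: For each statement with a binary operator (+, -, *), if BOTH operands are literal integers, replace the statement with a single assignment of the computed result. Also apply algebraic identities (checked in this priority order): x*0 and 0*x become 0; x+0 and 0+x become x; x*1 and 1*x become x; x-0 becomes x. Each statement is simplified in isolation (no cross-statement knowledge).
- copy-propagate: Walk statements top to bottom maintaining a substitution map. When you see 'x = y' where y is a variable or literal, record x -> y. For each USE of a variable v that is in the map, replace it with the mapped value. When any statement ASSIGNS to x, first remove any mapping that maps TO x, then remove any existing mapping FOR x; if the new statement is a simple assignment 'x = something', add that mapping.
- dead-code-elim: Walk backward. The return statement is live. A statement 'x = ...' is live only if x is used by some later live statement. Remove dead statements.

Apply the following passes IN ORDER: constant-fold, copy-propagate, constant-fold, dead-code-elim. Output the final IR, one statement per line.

Initial IR:
  v = 9
  u = v
  t = v
  d = 1 + 8
  return v
After constant-fold (5 stmts):
  v = 9
  u = v
  t = v
  d = 9
  return v
After copy-propagate (5 stmts):
  v = 9
  u = 9
  t = 9
  d = 9
  return 9
After constant-fold (5 stmts):
  v = 9
  u = 9
  t = 9
  d = 9
  return 9
After dead-code-elim (1 stmts):
  return 9

Answer: return 9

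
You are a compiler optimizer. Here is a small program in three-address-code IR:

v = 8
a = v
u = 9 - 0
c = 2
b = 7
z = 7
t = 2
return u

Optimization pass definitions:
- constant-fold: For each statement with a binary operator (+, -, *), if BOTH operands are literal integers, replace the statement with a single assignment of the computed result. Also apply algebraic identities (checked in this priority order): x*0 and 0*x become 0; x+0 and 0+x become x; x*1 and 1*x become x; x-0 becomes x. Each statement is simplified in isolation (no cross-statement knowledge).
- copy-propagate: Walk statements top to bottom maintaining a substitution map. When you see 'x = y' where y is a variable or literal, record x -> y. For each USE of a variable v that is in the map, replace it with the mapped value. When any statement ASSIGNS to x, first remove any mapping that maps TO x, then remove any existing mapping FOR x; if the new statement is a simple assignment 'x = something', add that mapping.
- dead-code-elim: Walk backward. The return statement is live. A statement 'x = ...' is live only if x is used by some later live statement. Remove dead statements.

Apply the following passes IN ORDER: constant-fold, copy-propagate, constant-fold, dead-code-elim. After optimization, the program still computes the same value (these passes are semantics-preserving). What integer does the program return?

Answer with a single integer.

Initial IR:
  v = 8
  a = v
  u = 9 - 0
  c = 2
  b = 7
  z = 7
  t = 2
  return u
After constant-fold (8 stmts):
  v = 8
  a = v
  u = 9
  c = 2
  b = 7
  z = 7
  t = 2
  return u
After copy-propagate (8 stmts):
  v = 8
  a = 8
  u = 9
  c = 2
  b = 7
  z = 7
  t = 2
  return 9
After constant-fold (8 stmts):
  v = 8
  a = 8
  u = 9
  c = 2
  b = 7
  z = 7
  t = 2
  return 9
After dead-code-elim (1 stmts):
  return 9
Evaluate:
  v = 8  =>  v = 8
  a = v  =>  a = 8
  u = 9 - 0  =>  u = 9
  c = 2  =>  c = 2
  b = 7  =>  b = 7
  z = 7  =>  z = 7
  t = 2  =>  t = 2
  return u = 9

Answer: 9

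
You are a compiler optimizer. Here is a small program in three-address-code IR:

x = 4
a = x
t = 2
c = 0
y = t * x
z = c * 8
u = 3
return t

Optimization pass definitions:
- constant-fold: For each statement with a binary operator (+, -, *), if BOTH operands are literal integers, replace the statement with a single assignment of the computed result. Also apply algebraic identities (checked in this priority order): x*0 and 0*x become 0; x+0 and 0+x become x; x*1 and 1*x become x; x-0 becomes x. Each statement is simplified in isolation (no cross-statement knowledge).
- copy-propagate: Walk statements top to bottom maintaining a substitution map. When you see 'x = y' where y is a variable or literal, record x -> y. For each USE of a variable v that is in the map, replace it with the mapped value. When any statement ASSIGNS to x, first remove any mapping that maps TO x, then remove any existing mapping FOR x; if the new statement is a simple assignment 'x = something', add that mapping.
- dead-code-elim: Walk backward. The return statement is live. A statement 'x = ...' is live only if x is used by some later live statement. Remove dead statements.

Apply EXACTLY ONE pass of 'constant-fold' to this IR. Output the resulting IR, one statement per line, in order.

Answer: x = 4
a = x
t = 2
c = 0
y = t * x
z = c * 8
u = 3
return t

Derivation:
Applying constant-fold statement-by-statement:
  [1] x = 4  (unchanged)
  [2] a = x  (unchanged)
  [3] t = 2  (unchanged)
  [4] c = 0  (unchanged)
  [5] y = t * x  (unchanged)
  [6] z = c * 8  (unchanged)
  [7] u = 3  (unchanged)
  [8] return t  (unchanged)
Result (8 stmts):
  x = 4
  a = x
  t = 2
  c = 0
  y = t * x
  z = c * 8
  u = 3
  return t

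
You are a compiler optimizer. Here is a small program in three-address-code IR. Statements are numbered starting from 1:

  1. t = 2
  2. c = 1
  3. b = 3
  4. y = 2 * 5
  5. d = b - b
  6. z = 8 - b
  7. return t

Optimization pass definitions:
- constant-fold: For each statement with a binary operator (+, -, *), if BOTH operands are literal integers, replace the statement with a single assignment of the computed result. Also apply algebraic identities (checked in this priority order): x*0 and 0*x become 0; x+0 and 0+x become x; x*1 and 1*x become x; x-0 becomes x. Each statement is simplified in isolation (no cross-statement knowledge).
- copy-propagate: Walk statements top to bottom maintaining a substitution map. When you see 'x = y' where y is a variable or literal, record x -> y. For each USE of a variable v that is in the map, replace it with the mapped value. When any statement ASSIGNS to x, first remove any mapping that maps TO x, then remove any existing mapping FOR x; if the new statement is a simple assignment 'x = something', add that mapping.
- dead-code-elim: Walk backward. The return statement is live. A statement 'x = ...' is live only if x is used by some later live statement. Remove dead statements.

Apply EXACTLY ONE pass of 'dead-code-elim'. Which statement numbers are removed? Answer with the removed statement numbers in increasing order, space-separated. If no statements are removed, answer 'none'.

Answer: 2 3 4 5 6

Derivation:
Backward liveness scan:
Stmt 1 't = 2': KEEP (t is live); live-in = []
Stmt 2 'c = 1': DEAD (c not in live set ['t'])
Stmt 3 'b = 3': DEAD (b not in live set ['t'])
Stmt 4 'y = 2 * 5': DEAD (y not in live set ['t'])
Stmt 5 'd = b - b': DEAD (d not in live set ['t'])
Stmt 6 'z = 8 - b': DEAD (z not in live set ['t'])
Stmt 7 'return t': KEEP (return); live-in = ['t']
Removed statement numbers: [2, 3, 4, 5, 6]
Surviving IR:
  t = 2
  return t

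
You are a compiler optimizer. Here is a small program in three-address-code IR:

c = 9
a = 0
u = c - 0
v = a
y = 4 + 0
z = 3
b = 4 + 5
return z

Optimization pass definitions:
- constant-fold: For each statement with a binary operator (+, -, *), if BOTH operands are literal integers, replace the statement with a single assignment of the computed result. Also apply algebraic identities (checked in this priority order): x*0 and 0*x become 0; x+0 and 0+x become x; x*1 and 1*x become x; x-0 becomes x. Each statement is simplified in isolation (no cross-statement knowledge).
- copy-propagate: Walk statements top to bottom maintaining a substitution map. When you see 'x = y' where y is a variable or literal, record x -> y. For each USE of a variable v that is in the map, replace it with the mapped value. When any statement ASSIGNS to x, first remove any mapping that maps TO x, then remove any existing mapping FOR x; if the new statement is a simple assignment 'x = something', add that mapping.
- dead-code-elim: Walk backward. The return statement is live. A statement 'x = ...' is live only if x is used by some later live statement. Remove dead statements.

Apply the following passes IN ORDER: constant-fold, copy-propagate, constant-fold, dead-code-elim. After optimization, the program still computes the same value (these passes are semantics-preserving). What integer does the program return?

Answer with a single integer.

Answer: 3

Derivation:
Initial IR:
  c = 9
  a = 0
  u = c - 0
  v = a
  y = 4 + 0
  z = 3
  b = 4 + 5
  return z
After constant-fold (8 stmts):
  c = 9
  a = 0
  u = c
  v = a
  y = 4
  z = 3
  b = 9
  return z
After copy-propagate (8 stmts):
  c = 9
  a = 0
  u = 9
  v = 0
  y = 4
  z = 3
  b = 9
  return 3
After constant-fold (8 stmts):
  c = 9
  a = 0
  u = 9
  v = 0
  y = 4
  z = 3
  b = 9
  return 3
After dead-code-elim (1 stmts):
  return 3
Evaluate:
  c = 9  =>  c = 9
  a = 0  =>  a = 0
  u = c - 0  =>  u = 9
  v = a  =>  v = 0
  y = 4 + 0  =>  y = 4
  z = 3  =>  z = 3
  b = 4 + 5  =>  b = 9
  return z = 3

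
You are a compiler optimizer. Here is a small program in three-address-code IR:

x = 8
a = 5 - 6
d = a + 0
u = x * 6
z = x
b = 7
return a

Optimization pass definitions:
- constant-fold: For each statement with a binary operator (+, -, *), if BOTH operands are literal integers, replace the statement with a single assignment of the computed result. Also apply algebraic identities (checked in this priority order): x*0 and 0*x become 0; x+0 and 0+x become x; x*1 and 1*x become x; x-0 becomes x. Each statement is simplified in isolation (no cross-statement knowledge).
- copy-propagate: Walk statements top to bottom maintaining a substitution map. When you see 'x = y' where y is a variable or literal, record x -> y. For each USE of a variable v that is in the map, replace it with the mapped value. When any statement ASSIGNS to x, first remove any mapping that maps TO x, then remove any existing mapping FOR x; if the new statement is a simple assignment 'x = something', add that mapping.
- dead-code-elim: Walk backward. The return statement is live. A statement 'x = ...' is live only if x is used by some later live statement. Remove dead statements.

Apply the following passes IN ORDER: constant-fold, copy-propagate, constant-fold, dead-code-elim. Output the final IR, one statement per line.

Answer: return -1

Derivation:
Initial IR:
  x = 8
  a = 5 - 6
  d = a + 0
  u = x * 6
  z = x
  b = 7
  return a
After constant-fold (7 stmts):
  x = 8
  a = -1
  d = a
  u = x * 6
  z = x
  b = 7
  return a
After copy-propagate (7 stmts):
  x = 8
  a = -1
  d = -1
  u = 8 * 6
  z = 8
  b = 7
  return -1
After constant-fold (7 stmts):
  x = 8
  a = -1
  d = -1
  u = 48
  z = 8
  b = 7
  return -1
After dead-code-elim (1 stmts):
  return -1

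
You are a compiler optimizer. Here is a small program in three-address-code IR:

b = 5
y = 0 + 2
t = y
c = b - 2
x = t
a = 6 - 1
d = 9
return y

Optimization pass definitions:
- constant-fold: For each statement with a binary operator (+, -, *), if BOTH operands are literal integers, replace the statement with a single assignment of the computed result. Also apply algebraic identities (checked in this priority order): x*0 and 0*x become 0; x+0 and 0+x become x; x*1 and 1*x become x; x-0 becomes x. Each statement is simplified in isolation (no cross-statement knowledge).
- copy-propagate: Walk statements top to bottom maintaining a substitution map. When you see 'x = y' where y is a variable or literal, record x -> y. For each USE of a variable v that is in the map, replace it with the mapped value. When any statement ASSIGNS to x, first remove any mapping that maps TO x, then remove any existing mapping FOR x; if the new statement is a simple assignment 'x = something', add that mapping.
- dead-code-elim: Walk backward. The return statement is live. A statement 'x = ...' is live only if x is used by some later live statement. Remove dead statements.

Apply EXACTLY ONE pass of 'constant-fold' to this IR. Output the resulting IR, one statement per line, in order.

Applying constant-fold statement-by-statement:
  [1] b = 5  (unchanged)
  [2] y = 0 + 2  -> y = 2
  [3] t = y  (unchanged)
  [4] c = b - 2  (unchanged)
  [5] x = t  (unchanged)
  [6] a = 6 - 1  -> a = 5
  [7] d = 9  (unchanged)
  [8] return y  (unchanged)
Result (8 stmts):
  b = 5
  y = 2
  t = y
  c = b - 2
  x = t
  a = 5
  d = 9
  return y

Answer: b = 5
y = 2
t = y
c = b - 2
x = t
a = 5
d = 9
return y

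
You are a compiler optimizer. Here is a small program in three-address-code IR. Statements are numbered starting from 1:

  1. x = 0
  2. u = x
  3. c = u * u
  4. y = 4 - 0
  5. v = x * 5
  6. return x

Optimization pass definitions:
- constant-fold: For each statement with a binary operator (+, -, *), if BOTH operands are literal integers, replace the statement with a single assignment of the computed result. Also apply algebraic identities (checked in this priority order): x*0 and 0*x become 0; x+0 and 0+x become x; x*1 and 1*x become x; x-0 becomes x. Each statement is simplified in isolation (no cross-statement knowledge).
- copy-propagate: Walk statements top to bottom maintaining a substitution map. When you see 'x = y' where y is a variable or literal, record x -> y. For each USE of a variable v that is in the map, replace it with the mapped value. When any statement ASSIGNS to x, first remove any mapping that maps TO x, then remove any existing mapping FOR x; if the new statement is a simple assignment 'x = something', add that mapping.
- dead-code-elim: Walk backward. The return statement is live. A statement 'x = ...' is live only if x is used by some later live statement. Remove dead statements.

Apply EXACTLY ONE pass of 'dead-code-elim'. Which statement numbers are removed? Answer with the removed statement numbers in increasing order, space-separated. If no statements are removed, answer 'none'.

Answer: 2 3 4 5

Derivation:
Backward liveness scan:
Stmt 1 'x = 0': KEEP (x is live); live-in = []
Stmt 2 'u = x': DEAD (u not in live set ['x'])
Stmt 3 'c = u * u': DEAD (c not in live set ['x'])
Stmt 4 'y = 4 - 0': DEAD (y not in live set ['x'])
Stmt 5 'v = x * 5': DEAD (v not in live set ['x'])
Stmt 6 'return x': KEEP (return); live-in = ['x']
Removed statement numbers: [2, 3, 4, 5]
Surviving IR:
  x = 0
  return x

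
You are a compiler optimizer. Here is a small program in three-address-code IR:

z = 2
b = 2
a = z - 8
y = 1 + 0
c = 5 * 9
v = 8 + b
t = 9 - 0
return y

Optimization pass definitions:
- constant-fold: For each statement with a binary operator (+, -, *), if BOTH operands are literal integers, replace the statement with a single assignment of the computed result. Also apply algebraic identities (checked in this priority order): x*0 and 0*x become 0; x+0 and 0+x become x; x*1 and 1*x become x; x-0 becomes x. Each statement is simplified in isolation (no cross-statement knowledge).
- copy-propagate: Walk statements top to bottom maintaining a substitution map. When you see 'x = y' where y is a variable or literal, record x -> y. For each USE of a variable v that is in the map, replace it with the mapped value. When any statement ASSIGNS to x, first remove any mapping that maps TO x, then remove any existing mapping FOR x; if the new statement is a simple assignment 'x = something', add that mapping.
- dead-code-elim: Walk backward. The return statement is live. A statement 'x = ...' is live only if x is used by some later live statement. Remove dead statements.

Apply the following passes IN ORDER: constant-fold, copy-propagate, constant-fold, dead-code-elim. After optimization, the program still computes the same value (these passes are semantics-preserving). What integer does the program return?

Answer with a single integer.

Initial IR:
  z = 2
  b = 2
  a = z - 8
  y = 1 + 0
  c = 5 * 9
  v = 8 + b
  t = 9 - 0
  return y
After constant-fold (8 stmts):
  z = 2
  b = 2
  a = z - 8
  y = 1
  c = 45
  v = 8 + b
  t = 9
  return y
After copy-propagate (8 stmts):
  z = 2
  b = 2
  a = 2 - 8
  y = 1
  c = 45
  v = 8 + 2
  t = 9
  return 1
After constant-fold (8 stmts):
  z = 2
  b = 2
  a = -6
  y = 1
  c = 45
  v = 10
  t = 9
  return 1
After dead-code-elim (1 stmts):
  return 1
Evaluate:
  z = 2  =>  z = 2
  b = 2  =>  b = 2
  a = z - 8  =>  a = -6
  y = 1 + 0  =>  y = 1
  c = 5 * 9  =>  c = 45
  v = 8 + b  =>  v = 10
  t = 9 - 0  =>  t = 9
  return y = 1

Answer: 1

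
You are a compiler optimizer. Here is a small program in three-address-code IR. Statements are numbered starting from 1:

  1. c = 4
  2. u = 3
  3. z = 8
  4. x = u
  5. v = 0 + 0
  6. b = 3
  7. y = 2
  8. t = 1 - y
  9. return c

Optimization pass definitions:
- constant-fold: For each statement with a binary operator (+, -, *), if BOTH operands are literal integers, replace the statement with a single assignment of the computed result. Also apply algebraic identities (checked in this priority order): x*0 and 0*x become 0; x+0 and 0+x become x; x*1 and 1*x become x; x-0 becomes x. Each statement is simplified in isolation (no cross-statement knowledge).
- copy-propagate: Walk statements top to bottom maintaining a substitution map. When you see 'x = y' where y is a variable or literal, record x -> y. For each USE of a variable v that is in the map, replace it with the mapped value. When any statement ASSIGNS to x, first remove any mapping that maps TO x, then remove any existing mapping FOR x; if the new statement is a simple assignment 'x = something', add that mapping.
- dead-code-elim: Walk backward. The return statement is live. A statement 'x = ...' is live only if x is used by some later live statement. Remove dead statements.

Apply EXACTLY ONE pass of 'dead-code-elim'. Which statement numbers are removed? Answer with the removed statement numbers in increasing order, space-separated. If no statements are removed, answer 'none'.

Backward liveness scan:
Stmt 1 'c = 4': KEEP (c is live); live-in = []
Stmt 2 'u = 3': DEAD (u not in live set ['c'])
Stmt 3 'z = 8': DEAD (z not in live set ['c'])
Stmt 4 'x = u': DEAD (x not in live set ['c'])
Stmt 5 'v = 0 + 0': DEAD (v not in live set ['c'])
Stmt 6 'b = 3': DEAD (b not in live set ['c'])
Stmt 7 'y = 2': DEAD (y not in live set ['c'])
Stmt 8 't = 1 - y': DEAD (t not in live set ['c'])
Stmt 9 'return c': KEEP (return); live-in = ['c']
Removed statement numbers: [2, 3, 4, 5, 6, 7, 8]
Surviving IR:
  c = 4
  return c

Answer: 2 3 4 5 6 7 8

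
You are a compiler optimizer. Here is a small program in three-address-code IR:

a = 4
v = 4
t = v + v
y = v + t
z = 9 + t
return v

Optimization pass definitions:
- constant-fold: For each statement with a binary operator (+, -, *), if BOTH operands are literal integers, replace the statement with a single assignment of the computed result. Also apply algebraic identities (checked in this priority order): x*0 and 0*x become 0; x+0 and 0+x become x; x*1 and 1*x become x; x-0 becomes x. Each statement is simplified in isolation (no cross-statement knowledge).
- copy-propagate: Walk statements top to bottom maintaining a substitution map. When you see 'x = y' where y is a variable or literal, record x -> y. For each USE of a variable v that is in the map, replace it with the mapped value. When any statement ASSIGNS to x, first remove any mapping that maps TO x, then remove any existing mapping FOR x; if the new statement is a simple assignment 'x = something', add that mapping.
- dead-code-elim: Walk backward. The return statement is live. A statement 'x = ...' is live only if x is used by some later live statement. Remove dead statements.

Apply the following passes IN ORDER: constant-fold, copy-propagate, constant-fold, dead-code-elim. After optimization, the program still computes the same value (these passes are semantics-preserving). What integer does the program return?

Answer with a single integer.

Answer: 4

Derivation:
Initial IR:
  a = 4
  v = 4
  t = v + v
  y = v + t
  z = 9 + t
  return v
After constant-fold (6 stmts):
  a = 4
  v = 4
  t = v + v
  y = v + t
  z = 9 + t
  return v
After copy-propagate (6 stmts):
  a = 4
  v = 4
  t = 4 + 4
  y = 4 + t
  z = 9 + t
  return 4
After constant-fold (6 stmts):
  a = 4
  v = 4
  t = 8
  y = 4 + t
  z = 9 + t
  return 4
After dead-code-elim (1 stmts):
  return 4
Evaluate:
  a = 4  =>  a = 4
  v = 4  =>  v = 4
  t = v + v  =>  t = 8
  y = v + t  =>  y = 12
  z = 9 + t  =>  z = 17
  return v = 4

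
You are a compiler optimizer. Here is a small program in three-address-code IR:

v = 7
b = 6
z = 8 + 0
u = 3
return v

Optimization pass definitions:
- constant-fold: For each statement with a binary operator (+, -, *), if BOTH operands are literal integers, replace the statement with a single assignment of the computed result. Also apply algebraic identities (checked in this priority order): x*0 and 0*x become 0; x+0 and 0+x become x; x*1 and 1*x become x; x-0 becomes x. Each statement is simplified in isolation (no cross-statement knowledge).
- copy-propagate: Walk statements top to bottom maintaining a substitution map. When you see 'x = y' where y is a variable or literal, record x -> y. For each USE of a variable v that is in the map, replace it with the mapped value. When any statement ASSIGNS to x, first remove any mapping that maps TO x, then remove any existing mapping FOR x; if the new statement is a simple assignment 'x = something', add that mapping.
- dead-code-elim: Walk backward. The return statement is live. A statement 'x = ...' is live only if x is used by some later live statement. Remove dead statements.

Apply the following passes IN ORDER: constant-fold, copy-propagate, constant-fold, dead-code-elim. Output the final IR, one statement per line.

Answer: return 7

Derivation:
Initial IR:
  v = 7
  b = 6
  z = 8 + 0
  u = 3
  return v
After constant-fold (5 stmts):
  v = 7
  b = 6
  z = 8
  u = 3
  return v
After copy-propagate (5 stmts):
  v = 7
  b = 6
  z = 8
  u = 3
  return 7
After constant-fold (5 stmts):
  v = 7
  b = 6
  z = 8
  u = 3
  return 7
After dead-code-elim (1 stmts):
  return 7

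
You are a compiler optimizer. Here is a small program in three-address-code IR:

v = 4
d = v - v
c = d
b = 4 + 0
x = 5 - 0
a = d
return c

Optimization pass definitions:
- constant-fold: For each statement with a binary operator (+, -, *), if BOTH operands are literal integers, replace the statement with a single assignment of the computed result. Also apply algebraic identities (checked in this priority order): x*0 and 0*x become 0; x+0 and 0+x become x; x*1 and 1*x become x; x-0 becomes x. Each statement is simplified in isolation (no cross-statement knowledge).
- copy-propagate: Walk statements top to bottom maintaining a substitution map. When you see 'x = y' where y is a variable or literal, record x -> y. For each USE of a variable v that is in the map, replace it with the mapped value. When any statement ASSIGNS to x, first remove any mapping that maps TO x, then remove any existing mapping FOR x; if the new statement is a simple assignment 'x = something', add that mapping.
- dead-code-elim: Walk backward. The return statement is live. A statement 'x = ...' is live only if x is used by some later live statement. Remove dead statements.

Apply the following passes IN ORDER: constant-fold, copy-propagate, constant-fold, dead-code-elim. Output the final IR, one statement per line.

Answer: d = 0
return d

Derivation:
Initial IR:
  v = 4
  d = v - v
  c = d
  b = 4 + 0
  x = 5 - 0
  a = d
  return c
After constant-fold (7 stmts):
  v = 4
  d = v - v
  c = d
  b = 4
  x = 5
  a = d
  return c
After copy-propagate (7 stmts):
  v = 4
  d = 4 - 4
  c = d
  b = 4
  x = 5
  a = d
  return d
After constant-fold (7 stmts):
  v = 4
  d = 0
  c = d
  b = 4
  x = 5
  a = d
  return d
After dead-code-elim (2 stmts):
  d = 0
  return d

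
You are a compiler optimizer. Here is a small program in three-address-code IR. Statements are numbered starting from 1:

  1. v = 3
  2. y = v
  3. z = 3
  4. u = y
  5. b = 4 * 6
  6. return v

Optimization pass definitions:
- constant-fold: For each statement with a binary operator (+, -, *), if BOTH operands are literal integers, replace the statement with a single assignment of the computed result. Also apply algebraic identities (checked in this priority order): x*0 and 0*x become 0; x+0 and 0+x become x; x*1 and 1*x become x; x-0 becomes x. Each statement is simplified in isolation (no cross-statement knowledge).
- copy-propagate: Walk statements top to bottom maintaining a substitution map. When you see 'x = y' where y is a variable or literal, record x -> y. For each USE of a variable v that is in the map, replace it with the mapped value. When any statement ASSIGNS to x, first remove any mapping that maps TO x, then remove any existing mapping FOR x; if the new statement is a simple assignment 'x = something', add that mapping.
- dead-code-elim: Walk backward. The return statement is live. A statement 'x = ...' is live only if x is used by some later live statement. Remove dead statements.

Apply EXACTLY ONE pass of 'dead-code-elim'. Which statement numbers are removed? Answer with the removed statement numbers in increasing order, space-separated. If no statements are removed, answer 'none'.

Answer: 2 3 4 5

Derivation:
Backward liveness scan:
Stmt 1 'v = 3': KEEP (v is live); live-in = []
Stmt 2 'y = v': DEAD (y not in live set ['v'])
Stmt 3 'z = 3': DEAD (z not in live set ['v'])
Stmt 4 'u = y': DEAD (u not in live set ['v'])
Stmt 5 'b = 4 * 6': DEAD (b not in live set ['v'])
Stmt 6 'return v': KEEP (return); live-in = ['v']
Removed statement numbers: [2, 3, 4, 5]
Surviving IR:
  v = 3
  return v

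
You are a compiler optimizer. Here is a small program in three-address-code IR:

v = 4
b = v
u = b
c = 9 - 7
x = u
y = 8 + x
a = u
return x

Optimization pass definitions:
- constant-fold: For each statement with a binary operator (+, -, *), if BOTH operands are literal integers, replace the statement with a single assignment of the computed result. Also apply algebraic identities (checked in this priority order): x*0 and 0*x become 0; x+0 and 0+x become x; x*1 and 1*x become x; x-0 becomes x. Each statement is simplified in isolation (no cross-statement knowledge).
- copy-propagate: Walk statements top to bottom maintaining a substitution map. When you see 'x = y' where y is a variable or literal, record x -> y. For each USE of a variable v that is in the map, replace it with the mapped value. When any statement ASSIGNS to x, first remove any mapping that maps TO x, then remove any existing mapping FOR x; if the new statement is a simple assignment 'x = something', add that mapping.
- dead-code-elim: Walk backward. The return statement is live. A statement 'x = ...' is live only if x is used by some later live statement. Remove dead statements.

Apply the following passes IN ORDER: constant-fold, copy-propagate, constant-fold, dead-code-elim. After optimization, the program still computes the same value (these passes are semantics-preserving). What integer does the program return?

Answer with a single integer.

Initial IR:
  v = 4
  b = v
  u = b
  c = 9 - 7
  x = u
  y = 8 + x
  a = u
  return x
After constant-fold (8 stmts):
  v = 4
  b = v
  u = b
  c = 2
  x = u
  y = 8 + x
  a = u
  return x
After copy-propagate (8 stmts):
  v = 4
  b = 4
  u = 4
  c = 2
  x = 4
  y = 8 + 4
  a = 4
  return 4
After constant-fold (8 stmts):
  v = 4
  b = 4
  u = 4
  c = 2
  x = 4
  y = 12
  a = 4
  return 4
After dead-code-elim (1 stmts):
  return 4
Evaluate:
  v = 4  =>  v = 4
  b = v  =>  b = 4
  u = b  =>  u = 4
  c = 9 - 7  =>  c = 2
  x = u  =>  x = 4
  y = 8 + x  =>  y = 12
  a = u  =>  a = 4
  return x = 4

Answer: 4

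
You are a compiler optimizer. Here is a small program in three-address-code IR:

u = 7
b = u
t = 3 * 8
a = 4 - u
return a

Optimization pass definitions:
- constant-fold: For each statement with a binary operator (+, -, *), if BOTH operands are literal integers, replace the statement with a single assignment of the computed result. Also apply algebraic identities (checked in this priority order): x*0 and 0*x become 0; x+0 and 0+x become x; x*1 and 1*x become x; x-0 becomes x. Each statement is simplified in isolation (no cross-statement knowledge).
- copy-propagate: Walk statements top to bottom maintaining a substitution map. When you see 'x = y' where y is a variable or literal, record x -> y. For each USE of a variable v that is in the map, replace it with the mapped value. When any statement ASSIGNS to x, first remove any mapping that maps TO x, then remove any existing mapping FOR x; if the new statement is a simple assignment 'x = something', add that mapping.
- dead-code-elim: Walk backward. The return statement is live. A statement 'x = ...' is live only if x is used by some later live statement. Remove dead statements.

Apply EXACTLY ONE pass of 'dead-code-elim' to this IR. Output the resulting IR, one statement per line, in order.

Answer: u = 7
a = 4 - u
return a

Derivation:
Applying dead-code-elim statement-by-statement:
  [5] return a  -> KEEP (return); live=['a']
  [4] a = 4 - u  -> KEEP; live=['u']
  [3] t = 3 * 8  -> DEAD (t not live)
  [2] b = u  -> DEAD (b not live)
  [1] u = 7  -> KEEP; live=[]
Result (3 stmts):
  u = 7
  a = 4 - u
  return a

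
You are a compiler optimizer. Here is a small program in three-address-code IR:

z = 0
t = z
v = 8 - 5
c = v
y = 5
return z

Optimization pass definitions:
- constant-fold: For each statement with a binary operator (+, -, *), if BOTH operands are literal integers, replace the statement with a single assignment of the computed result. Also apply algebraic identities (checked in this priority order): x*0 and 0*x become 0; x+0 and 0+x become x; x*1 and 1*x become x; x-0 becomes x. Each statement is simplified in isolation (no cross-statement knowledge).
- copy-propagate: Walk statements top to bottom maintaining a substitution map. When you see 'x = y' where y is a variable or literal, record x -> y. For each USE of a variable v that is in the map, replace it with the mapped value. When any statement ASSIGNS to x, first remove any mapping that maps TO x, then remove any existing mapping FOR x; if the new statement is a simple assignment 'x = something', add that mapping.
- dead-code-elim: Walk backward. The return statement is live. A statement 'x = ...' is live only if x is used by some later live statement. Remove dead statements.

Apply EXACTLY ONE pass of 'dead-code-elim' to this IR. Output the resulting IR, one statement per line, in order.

Answer: z = 0
return z

Derivation:
Applying dead-code-elim statement-by-statement:
  [6] return z  -> KEEP (return); live=['z']
  [5] y = 5  -> DEAD (y not live)
  [4] c = v  -> DEAD (c not live)
  [3] v = 8 - 5  -> DEAD (v not live)
  [2] t = z  -> DEAD (t not live)
  [1] z = 0  -> KEEP; live=[]
Result (2 stmts):
  z = 0
  return z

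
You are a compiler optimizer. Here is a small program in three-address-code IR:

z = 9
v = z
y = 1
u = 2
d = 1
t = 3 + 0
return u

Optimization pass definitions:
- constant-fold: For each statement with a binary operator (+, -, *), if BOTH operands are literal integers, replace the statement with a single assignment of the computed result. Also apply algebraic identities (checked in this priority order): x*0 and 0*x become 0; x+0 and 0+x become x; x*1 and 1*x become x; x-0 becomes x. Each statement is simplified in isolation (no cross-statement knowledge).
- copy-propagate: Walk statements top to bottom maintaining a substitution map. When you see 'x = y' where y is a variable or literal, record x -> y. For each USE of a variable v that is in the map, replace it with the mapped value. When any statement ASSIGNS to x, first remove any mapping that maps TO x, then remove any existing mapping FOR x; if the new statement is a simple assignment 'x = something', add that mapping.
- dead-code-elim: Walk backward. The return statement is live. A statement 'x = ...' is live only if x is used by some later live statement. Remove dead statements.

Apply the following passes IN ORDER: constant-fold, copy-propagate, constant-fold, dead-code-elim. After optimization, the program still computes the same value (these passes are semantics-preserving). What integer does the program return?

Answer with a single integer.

Initial IR:
  z = 9
  v = z
  y = 1
  u = 2
  d = 1
  t = 3 + 0
  return u
After constant-fold (7 stmts):
  z = 9
  v = z
  y = 1
  u = 2
  d = 1
  t = 3
  return u
After copy-propagate (7 stmts):
  z = 9
  v = 9
  y = 1
  u = 2
  d = 1
  t = 3
  return 2
After constant-fold (7 stmts):
  z = 9
  v = 9
  y = 1
  u = 2
  d = 1
  t = 3
  return 2
After dead-code-elim (1 stmts):
  return 2
Evaluate:
  z = 9  =>  z = 9
  v = z  =>  v = 9
  y = 1  =>  y = 1
  u = 2  =>  u = 2
  d = 1  =>  d = 1
  t = 3 + 0  =>  t = 3
  return u = 2

Answer: 2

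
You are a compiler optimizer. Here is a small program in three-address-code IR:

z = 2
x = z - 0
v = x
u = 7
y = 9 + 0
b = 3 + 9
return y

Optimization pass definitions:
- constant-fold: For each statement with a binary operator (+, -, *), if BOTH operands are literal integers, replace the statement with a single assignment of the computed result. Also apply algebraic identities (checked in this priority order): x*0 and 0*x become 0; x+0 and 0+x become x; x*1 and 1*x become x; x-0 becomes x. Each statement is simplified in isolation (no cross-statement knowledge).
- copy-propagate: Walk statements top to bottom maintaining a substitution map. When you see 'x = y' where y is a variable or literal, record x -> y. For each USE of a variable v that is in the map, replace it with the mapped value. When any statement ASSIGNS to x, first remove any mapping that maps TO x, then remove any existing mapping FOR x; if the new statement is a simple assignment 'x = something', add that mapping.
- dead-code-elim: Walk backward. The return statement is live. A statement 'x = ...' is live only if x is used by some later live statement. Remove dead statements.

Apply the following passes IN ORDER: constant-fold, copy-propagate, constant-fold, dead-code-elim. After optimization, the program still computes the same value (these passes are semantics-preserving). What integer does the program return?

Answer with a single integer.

Answer: 9

Derivation:
Initial IR:
  z = 2
  x = z - 0
  v = x
  u = 7
  y = 9 + 0
  b = 3 + 9
  return y
After constant-fold (7 stmts):
  z = 2
  x = z
  v = x
  u = 7
  y = 9
  b = 12
  return y
After copy-propagate (7 stmts):
  z = 2
  x = 2
  v = 2
  u = 7
  y = 9
  b = 12
  return 9
After constant-fold (7 stmts):
  z = 2
  x = 2
  v = 2
  u = 7
  y = 9
  b = 12
  return 9
After dead-code-elim (1 stmts):
  return 9
Evaluate:
  z = 2  =>  z = 2
  x = z - 0  =>  x = 2
  v = x  =>  v = 2
  u = 7  =>  u = 7
  y = 9 + 0  =>  y = 9
  b = 3 + 9  =>  b = 12
  return y = 9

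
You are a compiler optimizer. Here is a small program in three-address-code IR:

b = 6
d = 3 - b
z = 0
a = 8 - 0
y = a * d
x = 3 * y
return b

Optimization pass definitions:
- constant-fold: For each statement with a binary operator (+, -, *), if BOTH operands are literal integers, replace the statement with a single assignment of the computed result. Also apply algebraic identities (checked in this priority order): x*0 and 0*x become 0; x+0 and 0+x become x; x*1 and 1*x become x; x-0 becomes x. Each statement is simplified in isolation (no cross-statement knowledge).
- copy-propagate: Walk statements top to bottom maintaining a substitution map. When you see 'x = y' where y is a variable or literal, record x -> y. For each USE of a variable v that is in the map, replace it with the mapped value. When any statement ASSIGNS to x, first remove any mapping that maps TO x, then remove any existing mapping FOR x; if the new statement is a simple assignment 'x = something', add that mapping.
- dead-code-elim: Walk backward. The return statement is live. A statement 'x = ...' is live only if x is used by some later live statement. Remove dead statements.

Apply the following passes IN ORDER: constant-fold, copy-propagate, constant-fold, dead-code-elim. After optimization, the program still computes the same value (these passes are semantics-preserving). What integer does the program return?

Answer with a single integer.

Answer: 6

Derivation:
Initial IR:
  b = 6
  d = 3 - b
  z = 0
  a = 8 - 0
  y = a * d
  x = 3 * y
  return b
After constant-fold (7 stmts):
  b = 6
  d = 3 - b
  z = 0
  a = 8
  y = a * d
  x = 3 * y
  return b
After copy-propagate (7 stmts):
  b = 6
  d = 3 - 6
  z = 0
  a = 8
  y = 8 * d
  x = 3 * y
  return 6
After constant-fold (7 stmts):
  b = 6
  d = -3
  z = 0
  a = 8
  y = 8 * d
  x = 3 * y
  return 6
After dead-code-elim (1 stmts):
  return 6
Evaluate:
  b = 6  =>  b = 6
  d = 3 - b  =>  d = -3
  z = 0  =>  z = 0
  a = 8 - 0  =>  a = 8
  y = a * d  =>  y = -24
  x = 3 * y  =>  x = -72
  return b = 6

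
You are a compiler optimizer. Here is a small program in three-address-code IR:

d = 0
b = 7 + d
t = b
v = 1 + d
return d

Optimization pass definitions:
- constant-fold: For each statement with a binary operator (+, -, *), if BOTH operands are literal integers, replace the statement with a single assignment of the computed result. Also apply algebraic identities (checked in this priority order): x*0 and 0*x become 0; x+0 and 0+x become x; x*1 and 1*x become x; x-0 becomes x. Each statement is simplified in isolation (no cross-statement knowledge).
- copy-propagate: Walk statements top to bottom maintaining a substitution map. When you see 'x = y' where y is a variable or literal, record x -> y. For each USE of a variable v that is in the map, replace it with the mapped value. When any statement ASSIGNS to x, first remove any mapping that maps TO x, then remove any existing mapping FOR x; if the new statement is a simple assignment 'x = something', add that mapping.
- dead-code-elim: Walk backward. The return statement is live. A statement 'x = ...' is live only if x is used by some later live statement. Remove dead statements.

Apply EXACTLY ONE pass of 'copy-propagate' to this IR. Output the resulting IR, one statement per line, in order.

Applying copy-propagate statement-by-statement:
  [1] d = 0  (unchanged)
  [2] b = 7 + d  -> b = 7 + 0
  [3] t = b  (unchanged)
  [4] v = 1 + d  -> v = 1 + 0
  [5] return d  -> return 0
Result (5 stmts):
  d = 0
  b = 7 + 0
  t = b
  v = 1 + 0
  return 0

Answer: d = 0
b = 7 + 0
t = b
v = 1 + 0
return 0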